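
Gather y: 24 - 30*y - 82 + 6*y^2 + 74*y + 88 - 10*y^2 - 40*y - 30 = -4*y^2 + 4*y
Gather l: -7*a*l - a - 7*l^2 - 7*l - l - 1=-a - 7*l^2 + l*(-7*a - 8) - 1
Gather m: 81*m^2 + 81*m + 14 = 81*m^2 + 81*m + 14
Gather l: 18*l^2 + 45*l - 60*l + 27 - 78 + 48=18*l^2 - 15*l - 3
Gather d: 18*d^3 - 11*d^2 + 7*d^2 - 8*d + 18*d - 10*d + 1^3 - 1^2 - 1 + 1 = 18*d^3 - 4*d^2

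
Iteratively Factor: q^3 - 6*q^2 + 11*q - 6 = (q - 3)*(q^2 - 3*q + 2) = (q - 3)*(q - 1)*(q - 2)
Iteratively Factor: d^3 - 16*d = (d)*(d^2 - 16) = d*(d - 4)*(d + 4)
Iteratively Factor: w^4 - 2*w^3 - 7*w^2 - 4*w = (w + 1)*(w^3 - 3*w^2 - 4*w) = w*(w + 1)*(w^2 - 3*w - 4) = w*(w + 1)^2*(w - 4)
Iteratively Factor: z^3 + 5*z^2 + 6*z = (z)*(z^2 + 5*z + 6) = z*(z + 2)*(z + 3)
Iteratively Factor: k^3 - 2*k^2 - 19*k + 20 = (k - 5)*(k^2 + 3*k - 4) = (k - 5)*(k + 4)*(k - 1)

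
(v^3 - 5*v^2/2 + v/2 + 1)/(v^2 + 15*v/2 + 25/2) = (2*v^3 - 5*v^2 + v + 2)/(2*v^2 + 15*v + 25)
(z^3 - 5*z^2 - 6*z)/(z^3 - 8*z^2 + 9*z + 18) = z/(z - 3)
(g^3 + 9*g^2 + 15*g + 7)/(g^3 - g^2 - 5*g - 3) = (g + 7)/(g - 3)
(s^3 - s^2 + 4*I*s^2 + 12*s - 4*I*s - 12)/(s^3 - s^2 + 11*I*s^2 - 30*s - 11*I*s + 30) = (s - 2*I)/(s + 5*I)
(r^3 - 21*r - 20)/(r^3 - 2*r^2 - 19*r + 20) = (r + 1)/(r - 1)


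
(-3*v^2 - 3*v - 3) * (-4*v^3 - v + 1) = 12*v^5 + 12*v^4 + 15*v^3 - 3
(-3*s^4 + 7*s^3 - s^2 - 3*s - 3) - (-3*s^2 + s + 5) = -3*s^4 + 7*s^3 + 2*s^2 - 4*s - 8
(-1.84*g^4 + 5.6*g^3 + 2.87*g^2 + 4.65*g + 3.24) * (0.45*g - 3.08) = -0.828*g^5 + 8.1872*g^4 - 15.9565*g^3 - 6.7471*g^2 - 12.864*g - 9.9792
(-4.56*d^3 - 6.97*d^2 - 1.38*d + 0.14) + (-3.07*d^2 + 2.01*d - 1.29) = -4.56*d^3 - 10.04*d^2 + 0.63*d - 1.15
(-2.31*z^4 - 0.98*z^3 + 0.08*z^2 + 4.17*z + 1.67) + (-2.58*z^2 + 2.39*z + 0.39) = -2.31*z^4 - 0.98*z^3 - 2.5*z^2 + 6.56*z + 2.06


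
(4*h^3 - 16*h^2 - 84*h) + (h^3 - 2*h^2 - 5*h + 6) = 5*h^3 - 18*h^2 - 89*h + 6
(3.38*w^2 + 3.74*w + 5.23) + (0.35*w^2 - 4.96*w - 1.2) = 3.73*w^2 - 1.22*w + 4.03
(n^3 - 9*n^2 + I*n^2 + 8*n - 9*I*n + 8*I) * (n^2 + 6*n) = n^5 - 3*n^4 + I*n^4 - 46*n^3 - 3*I*n^3 + 48*n^2 - 46*I*n^2 + 48*I*n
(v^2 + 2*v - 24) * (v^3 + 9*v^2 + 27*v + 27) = v^5 + 11*v^4 + 21*v^3 - 135*v^2 - 594*v - 648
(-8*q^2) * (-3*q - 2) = 24*q^3 + 16*q^2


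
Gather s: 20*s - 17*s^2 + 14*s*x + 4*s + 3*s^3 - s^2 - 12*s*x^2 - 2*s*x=3*s^3 - 18*s^2 + s*(-12*x^2 + 12*x + 24)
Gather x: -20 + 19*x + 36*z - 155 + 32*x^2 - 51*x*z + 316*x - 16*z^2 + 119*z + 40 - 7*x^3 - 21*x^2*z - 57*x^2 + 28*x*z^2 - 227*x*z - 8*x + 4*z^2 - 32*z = -7*x^3 + x^2*(-21*z - 25) + x*(28*z^2 - 278*z + 327) - 12*z^2 + 123*z - 135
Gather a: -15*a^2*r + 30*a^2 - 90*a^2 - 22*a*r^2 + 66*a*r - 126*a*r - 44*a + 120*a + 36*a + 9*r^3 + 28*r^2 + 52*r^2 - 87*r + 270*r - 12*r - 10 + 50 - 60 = a^2*(-15*r - 60) + a*(-22*r^2 - 60*r + 112) + 9*r^3 + 80*r^2 + 171*r - 20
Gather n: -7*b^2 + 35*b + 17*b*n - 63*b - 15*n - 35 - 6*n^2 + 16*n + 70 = -7*b^2 - 28*b - 6*n^2 + n*(17*b + 1) + 35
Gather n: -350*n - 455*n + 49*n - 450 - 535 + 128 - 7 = -756*n - 864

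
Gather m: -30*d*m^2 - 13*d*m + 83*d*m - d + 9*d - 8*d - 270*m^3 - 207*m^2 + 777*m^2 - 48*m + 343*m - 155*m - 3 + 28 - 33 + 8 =-270*m^3 + m^2*(570 - 30*d) + m*(70*d + 140)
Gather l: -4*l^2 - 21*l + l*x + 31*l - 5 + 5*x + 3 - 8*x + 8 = -4*l^2 + l*(x + 10) - 3*x + 6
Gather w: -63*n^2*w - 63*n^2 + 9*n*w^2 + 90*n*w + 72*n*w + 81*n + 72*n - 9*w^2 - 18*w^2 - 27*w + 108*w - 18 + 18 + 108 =-63*n^2 + 153*n + w^2*(9*n - 27) + w*(-63*n^2 + 162*n + 81) + 108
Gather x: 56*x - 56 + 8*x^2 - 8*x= 8*x^2 + 48*x - 56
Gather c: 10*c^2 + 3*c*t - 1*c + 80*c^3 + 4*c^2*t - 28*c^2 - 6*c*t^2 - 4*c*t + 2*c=80*c^3 + c^2*(4*t - 18) + c*(-6*t^2 - t + 1)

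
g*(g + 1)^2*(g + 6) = g^4 + 8*g^3 + 13*g^2 + 6*g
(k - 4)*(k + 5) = k^2 + k - 20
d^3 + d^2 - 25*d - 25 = (d - 5)*(d + 1)*(d + 5)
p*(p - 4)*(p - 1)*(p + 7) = p^4 + 2*p^3 - 31*p^2 + 28*p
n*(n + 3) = n^2 + 3*n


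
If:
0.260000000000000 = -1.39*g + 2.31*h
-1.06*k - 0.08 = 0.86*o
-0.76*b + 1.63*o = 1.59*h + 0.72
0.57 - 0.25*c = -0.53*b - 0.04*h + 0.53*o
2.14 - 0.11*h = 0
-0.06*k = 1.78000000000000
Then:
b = 36.58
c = 5.61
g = 32.14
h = 19.45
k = -29.67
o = 36.47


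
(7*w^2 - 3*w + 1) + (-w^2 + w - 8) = 6*w^2 - 2*w - 7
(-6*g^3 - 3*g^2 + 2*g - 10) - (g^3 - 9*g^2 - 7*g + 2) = -7*g^3 + 6*g^2 + 9*g - 12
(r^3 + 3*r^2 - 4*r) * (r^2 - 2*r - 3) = r^5 + r^4 - 13*r^3 - r^2 + 12*r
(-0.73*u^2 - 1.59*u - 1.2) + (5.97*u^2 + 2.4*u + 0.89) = 5.24*u^2 + 0.81*u - 0.31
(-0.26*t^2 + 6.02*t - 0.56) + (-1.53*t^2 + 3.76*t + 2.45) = -1.79*t^2 + 9.78*t + 1.89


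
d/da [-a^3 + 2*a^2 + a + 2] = -3*a^2 + 4*a + 1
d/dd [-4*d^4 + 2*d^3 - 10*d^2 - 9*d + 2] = -16*d^3 + 6*d^2 - 20*d - 9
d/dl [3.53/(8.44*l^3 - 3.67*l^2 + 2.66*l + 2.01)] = (-89.3796*l^2 + 25.9102*l - 9.3898)/(8.44*l^3 - 3.67*l^2 + 2.66*l + 2.01)^2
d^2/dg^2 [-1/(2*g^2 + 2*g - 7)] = 4*(2*g^2 + 2*g - 2*(2*g + 1)^2 - 7)/(2*g^2 + 2*g - 7)^3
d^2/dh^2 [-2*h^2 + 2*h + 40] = -4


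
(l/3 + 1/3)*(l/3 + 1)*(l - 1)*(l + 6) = l^4/9 + l^3 + 17*l^2/9 - l - 2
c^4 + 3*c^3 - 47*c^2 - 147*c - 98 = (c - 7)*(c + 1)*(c + 2)*(c + 7)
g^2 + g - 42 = (g - 6)*(g + 7)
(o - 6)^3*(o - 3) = o^4 - 21*o^3 + 162*o^2 - 540*o + 648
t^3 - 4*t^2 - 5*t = t*(t - 5)*(t + 1)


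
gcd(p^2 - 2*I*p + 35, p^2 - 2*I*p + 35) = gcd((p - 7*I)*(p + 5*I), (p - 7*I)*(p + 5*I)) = p^2 - 2*I*p + 35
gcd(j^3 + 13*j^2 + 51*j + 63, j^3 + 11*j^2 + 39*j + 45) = j^2 + 6*j + 9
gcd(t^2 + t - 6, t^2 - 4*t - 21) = t + 3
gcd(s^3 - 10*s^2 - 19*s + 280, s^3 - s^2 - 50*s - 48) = s - 8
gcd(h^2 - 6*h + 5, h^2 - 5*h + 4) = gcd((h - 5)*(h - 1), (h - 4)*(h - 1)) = h - 1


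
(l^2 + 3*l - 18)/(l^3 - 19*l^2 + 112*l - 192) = (l + 6)/(l^2 - 16*l + 64)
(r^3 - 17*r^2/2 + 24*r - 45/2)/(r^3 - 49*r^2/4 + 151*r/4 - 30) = 2*(2*r^2 - 11*r + 15)/(4*r^2 - 37*r + 40)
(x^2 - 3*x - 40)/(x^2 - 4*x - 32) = (x + 5)/(x + 4)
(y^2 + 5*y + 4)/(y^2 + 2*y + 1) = (y + 4)/(y + 1)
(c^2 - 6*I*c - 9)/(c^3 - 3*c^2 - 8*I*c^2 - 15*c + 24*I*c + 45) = (c - 3*I)/(c^2 - c*(3 + 5*I) + 15*I)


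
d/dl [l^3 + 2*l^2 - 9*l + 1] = 3*l^2 + 4*l - 9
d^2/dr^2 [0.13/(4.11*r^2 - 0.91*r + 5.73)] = (-4.391946*r^2 + 0.972426*r + 0.13*(8.22*r - 0.91)*(16.44*r - 1.82) - 6.123078)/(4.11*r^2 - 0.91*r + 5.73)^3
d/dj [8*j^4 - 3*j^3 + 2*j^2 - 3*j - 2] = 32*j^3 - 9*j^2 + 4*j - 3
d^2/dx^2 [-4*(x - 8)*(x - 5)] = -8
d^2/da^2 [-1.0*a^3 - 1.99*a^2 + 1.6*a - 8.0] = -6.0*a - 3.98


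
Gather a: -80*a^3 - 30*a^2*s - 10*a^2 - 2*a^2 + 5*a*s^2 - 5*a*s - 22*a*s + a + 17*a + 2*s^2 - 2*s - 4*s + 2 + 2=-80*a^3 + a^2*(-30*s - 12) + a*(5*s^2 - 27*s + 18) + 2*s^2 - 6*s + 4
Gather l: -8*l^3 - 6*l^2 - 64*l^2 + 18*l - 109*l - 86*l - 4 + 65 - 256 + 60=-8*l^3 - 70*l^2 - 177*l - 135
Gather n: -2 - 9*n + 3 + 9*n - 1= 0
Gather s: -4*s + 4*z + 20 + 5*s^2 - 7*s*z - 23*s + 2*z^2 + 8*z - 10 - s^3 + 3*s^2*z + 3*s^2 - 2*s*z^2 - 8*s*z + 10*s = -s^3 + s^2*(3*z + 8) + s*(-2*z^2 - 15*z - 17) + 2*z^2 + 12*z + 10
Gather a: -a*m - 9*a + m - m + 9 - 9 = a*(-m - 9)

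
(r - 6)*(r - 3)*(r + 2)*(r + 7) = r^4 - 49*r^2 + 36*r + 252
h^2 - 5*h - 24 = (h - 8)*(h + 3)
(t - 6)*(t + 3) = t^2 - 3*t - 18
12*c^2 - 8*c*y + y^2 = (-6*c + y)*(-2*c + y)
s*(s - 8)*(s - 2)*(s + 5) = s^4 - 5*s^3 - 34*s^2 + 80*s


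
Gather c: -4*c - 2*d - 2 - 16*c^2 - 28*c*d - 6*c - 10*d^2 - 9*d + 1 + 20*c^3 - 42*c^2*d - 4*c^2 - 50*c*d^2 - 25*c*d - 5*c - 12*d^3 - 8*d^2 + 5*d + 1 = 20*c^3 + c^2*(-42*d - 20) + c*(-50*d^2 - 53*d - 15) - 12*d^3 - 18*d^2 - 6*d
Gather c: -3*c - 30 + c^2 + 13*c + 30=c^2 + 10*c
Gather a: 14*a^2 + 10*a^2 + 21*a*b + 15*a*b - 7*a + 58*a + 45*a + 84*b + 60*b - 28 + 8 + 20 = 24*a^2 + a*(36*b + 96) + 144*b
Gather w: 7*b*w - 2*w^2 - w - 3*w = -2*w^2 + w*(7*b - 4)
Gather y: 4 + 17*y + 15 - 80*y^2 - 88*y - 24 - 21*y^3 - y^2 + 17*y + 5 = -21*y^3 - 81*y^2 - 54*y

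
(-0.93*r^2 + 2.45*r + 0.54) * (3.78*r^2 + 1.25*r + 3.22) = -3.5154*r^4 + 8.0985*r^3 + 2.1091*r^2 + 8.564*r + 1.7388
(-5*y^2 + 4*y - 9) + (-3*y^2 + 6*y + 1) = -8*y^2 + 10*y - 8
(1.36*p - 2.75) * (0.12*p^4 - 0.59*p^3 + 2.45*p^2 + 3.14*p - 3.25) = 0.1632*p^5 - 1.1324*p^4 + 4.9545*p^3 - 2.4671*p^2 - 13.055*p + 8.9375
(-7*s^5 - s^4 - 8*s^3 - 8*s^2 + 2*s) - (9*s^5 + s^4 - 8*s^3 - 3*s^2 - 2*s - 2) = -16*s^5 - 2*s^4 - 5*s^2 + 4*s + 2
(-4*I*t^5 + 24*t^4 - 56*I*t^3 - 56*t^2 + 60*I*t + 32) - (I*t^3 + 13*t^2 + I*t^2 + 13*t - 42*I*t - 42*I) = -4*I*t^5 + 24*t^4 - 57*I*t^3 - 69*t^2 - I*t^2 - 13*t + 102*I*t + 32 + 42*I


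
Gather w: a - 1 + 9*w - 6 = a + 9*w - 7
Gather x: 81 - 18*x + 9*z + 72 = -18*x + 9*z + 153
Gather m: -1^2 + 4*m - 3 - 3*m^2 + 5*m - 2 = -3*m^2 + 9*m - 6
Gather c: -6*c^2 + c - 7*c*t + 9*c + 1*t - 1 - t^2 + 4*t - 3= -6*c^2 + c*(10 - 7*t) - t^2 + 5*t - 4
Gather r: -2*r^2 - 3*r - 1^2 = -2*r^2 - 3*r - 1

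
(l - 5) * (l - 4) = l^2 - 9*l + 20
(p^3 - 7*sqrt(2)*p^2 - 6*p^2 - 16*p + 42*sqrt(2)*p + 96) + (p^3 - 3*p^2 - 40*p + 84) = 2*p^3 - 7*sqrt(2)*p^2 - 9*p^2 - 56*p + 42*sqrt(2)*p + 180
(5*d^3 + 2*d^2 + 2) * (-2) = -10*d^3 - 4*d^2 - 4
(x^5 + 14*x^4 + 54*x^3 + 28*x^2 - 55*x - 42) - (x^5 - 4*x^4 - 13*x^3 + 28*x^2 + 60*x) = 18*x^4 + 67*x^3 - 115*x - 42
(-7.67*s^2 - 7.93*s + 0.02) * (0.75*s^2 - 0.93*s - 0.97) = -5.7525*s^4 + 1.1856*s^3 + 14.8298*s^2 + 7.6735*s - 0.0194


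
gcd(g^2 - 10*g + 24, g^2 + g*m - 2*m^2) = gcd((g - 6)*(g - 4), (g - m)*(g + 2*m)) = 1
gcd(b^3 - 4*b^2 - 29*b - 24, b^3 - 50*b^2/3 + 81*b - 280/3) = b - 8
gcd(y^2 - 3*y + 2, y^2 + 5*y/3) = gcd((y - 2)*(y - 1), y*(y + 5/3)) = 1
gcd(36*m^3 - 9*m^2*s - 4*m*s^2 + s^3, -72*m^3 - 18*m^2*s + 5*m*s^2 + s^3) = -12*m^2 - m*s + s^2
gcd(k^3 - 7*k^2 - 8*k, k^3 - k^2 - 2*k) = k^2 + k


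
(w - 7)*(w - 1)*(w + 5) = w^3 - 3*w^2 - 33*w + 35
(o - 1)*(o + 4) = o^2 + 3*o - 4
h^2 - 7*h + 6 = (h - 6)*(h - 1)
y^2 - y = y*(y - 1)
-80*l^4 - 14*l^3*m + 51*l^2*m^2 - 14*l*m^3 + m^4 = (-8*l + m)*(-5*l + m)*(-2*l + m)*(l + m)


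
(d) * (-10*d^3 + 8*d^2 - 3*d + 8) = -10*d^4 + 8*d^3 - 3*d^2 + 8*d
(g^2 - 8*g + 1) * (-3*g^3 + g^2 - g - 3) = -3*g^5 + 25*g^4 - 12*g^3 + 6*g^2 + 23*g - 3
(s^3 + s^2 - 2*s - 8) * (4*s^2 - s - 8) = 4*s^5 + 3*s^4 - 17*s^3 - 38*s^2 + 24*s + 64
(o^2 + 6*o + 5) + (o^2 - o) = 2*o^2 + 5*o + 5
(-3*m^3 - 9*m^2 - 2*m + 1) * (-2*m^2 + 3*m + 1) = 6*m^5 + 9*m^4 - 26*m^3 - 17*m^2 + m + 1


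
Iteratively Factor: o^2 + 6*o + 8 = (o + 2)*(o + 4)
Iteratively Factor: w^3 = (w)*(w^2) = w^2*(w)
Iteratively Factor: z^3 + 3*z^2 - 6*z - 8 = (z - 2)*(z^2 + 5*z + 4) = (z - 2)*(z + 1)*(z + 4)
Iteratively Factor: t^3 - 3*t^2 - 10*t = (t)*(t^2 - 3*t - 10) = t*(t - 5)*(t + 2)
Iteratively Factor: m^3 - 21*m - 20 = (m - 5)*(m^2 + 5*m + 4) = (m - 5)*(m + 4)*(m + 1)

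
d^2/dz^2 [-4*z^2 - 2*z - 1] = -8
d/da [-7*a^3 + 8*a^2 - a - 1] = -21*a^2 + 16*a - 1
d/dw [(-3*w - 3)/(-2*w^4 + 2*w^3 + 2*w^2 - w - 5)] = 3*(2*w^4 - 2*w^3 - 2*w^2 + w - (w + 1)*(8*w^3 - 6*w^2 - 4*w + 1) + 5)/(2*w^4 - 2*w^3 - 2*w^2 + w + 5)^2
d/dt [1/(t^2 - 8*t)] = 2*(4 - t)/(t^2*(t - 8)^2)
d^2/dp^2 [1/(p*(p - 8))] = 2*(p^2 + p*(p - 8) + (p - 8)^2)/(p^3*(p - 8)^3)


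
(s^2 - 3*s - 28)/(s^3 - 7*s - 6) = (-s^2 + 3*s + 28)/(-s^3 + 7*s + 6)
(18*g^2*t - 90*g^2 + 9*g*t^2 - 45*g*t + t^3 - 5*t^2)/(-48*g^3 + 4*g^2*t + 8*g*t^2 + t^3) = (3*g*t - 15*g + t^2 - 5*t)/(-8*g^2 + 2*g*t + t^2)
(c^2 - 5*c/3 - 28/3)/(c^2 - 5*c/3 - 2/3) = (-3*c^2 + 5*c + 28)/(-3*c^2 + 5*c + 2)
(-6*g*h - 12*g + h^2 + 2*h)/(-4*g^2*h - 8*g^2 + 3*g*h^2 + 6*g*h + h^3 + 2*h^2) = (6*g - h)/(4*g^2 - 3*g*h - h^2)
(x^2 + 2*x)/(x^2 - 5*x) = (x + 2)/(x - 5)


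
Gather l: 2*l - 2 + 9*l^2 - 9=9*l^2 + 2*l - 11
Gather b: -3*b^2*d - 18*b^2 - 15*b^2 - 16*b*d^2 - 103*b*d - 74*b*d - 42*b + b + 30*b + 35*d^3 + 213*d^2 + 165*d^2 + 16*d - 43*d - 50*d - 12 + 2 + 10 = b^2*(-3*d - 33) + b*(-16*d^2 - 177*d - 11) + 35*d^3 + 378*d^2 - 77*d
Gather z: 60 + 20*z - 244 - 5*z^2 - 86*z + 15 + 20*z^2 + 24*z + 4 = 15*z^2 - 42*z - 165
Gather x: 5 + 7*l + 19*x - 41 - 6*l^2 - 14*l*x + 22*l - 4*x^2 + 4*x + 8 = -6*l^2 + 29*l - 4*x^2 + x*(23 - 14*l) - 28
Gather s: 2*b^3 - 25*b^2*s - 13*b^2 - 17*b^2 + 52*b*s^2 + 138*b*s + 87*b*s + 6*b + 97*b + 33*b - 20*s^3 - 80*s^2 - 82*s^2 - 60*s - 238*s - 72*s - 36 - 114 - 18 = 2*b^3 - 30*b^2 + 136*b - 20*s^3 + s^2*(52*b - 162) + s*(-25*b^2 + 225*b - 370) - 168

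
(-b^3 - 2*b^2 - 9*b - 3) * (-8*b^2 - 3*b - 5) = 8*b^5 + 19*b^4 + 83*b^3 + 61*b^2 + 54*b + 15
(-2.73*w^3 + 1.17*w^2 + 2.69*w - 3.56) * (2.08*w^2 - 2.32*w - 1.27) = -5.6784*w^5 + 8.7672*w^4 + 6.3479*w^3 - 15.1315*w^2 + 4.8429*w + 4.5212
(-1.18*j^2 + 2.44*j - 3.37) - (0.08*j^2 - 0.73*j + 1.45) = -1.26*j^2 + 3.17*j - 4.82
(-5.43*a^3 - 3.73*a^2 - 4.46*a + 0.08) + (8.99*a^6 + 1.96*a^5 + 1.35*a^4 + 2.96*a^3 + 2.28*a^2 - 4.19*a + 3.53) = 8.99*a^6 + 1.96*a^5 + 1.35*a^4 - 2.47*a^3 - 1.45*a^2 - 8.65*a + 3.61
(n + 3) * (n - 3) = n^2 - 9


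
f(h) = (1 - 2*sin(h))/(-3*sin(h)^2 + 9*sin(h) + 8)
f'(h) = (1 - 2*sin(h))*(6*sin(h)*cos(h) - 9*cos(h))/(-3*sin(h)^2 + 9*sin(h) + 8)^2 - 2*cos(h)/(-3*sin(h)^2 + 9*sin(h) + 8) = (-6*sin(h)^2 + 6*sin(h) - 25)*cos(h)/(3*sin(h)^2 - 9*sin(h) - 8)^2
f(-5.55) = -0.03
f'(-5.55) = -0.11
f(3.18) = 0.14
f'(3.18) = 0.43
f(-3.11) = 0.14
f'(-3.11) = 0.42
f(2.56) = -0.01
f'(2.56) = 0.14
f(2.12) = -0.05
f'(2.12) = 0.07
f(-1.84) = -0.85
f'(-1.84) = 0.81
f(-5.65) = -0.01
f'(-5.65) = -0.13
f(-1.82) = -0.83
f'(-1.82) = 0.72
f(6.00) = 0.30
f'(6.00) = -0.95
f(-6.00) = 0.04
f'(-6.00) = -0.22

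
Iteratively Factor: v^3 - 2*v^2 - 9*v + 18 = (v + 3)*(v^2 - 5*v + 6) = (v - 3)*(v + 3)*(v - 2)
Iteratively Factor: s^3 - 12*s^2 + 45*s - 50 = (s - 2)*(s^2 - 10*s + 25) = (s - 5)*(s - 2)*(s - 5)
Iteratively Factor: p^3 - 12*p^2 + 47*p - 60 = (p - 3)*(p^2 - 9*p + 20) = (p - 5)*(p - 3)*(p - 4)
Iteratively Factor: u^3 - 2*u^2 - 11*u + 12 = (u - 1)*(u^2 - u - 12) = (u - 4)*(u - 1)*(u + 3)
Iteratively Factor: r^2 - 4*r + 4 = (r - 2)*(r - 2)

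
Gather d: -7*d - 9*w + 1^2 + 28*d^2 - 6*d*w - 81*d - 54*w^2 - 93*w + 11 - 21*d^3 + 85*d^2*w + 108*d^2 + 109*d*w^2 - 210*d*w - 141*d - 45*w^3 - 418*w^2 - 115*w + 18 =-21*d^3 + d^2*(85*w + 136) + d*(109*w^2 - 216*w - 229) - 45*w^3 - 472*w^2 - 217*w + 30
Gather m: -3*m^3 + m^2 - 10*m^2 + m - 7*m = -3*m^3 - 9*m^2 - 6*m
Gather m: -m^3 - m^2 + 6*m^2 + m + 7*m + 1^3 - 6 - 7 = -m^3 + 5*m^2 + 8*m - 12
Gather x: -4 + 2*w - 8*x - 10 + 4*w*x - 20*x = 2*w + x*(4*w - 28) - 14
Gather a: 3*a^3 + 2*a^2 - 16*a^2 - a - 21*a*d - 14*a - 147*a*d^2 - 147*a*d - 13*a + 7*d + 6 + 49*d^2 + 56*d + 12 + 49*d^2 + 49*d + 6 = 3*a^3 - 14*a^2 + a*(-147*d^2 - 168*d - 28) + 98*d^2 + 112*d + 24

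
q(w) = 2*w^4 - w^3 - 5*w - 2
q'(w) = 8*w^3 - 3*w^2 - 5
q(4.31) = 586.53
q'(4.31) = 579.78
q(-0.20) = -0.99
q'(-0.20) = -5.18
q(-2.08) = 54.83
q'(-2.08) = -89.97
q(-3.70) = 441.99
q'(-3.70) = -451.29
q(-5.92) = 2691.57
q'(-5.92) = -1769.94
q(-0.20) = -0.99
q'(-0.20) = -5.18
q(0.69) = -5.33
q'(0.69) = -3.80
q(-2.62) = 123.32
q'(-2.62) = -169.47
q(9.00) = 12346.00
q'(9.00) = 5584.00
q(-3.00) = 202.00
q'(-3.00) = -248.00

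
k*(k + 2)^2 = k^3 + 4*k^2 + 4*k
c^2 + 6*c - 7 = (c - 1)*(c + 7)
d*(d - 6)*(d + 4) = d^3 - 2*d^2 - 24*d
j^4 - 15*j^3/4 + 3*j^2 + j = j*(j - 2)^2*(j + 1/4)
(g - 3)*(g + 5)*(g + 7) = g^3 + 9*g^2 - g - 105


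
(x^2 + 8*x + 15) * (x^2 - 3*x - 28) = x^4 + 5*x^3 - 37*x^2 - 269*x - 420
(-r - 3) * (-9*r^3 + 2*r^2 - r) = 9*r^4 + 25*r^3 - 5*r^2 + 3*r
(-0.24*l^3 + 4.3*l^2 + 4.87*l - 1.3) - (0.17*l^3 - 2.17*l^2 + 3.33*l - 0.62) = -0.41*l^3 + 6.47*l^2 + 1.54*l - 0.68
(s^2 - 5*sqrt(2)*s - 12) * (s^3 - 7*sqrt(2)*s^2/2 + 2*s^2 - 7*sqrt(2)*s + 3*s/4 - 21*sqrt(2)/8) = s^5 - 17*sqrt(2)*s^4/2 + 2*s^4 - 17*sqrt(2)*s^3 + 95*s^3/4 + 46*s^2 + 285*sqrt(2)*s^2/8 + 69*s/4 + 84*sqrt(2)*s + 63*sqrt(2)/2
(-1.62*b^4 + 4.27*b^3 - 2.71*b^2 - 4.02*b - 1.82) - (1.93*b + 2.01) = -1.62*b^4 + 4.27*b^3 - 2.71*b^2 - 5.95*b - 3.83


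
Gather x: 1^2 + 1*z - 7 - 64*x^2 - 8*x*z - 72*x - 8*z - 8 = -64*x^2 + x*(-8*z - 72) - 7*z - 14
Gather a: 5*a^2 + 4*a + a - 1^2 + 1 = 5*a^2 + 5*a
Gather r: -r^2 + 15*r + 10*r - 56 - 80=-r^2 + 25*r - 136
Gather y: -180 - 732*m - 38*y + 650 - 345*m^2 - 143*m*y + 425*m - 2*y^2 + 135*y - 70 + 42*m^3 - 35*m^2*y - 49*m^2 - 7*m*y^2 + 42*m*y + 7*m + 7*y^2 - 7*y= 42*m^3 - 394*m^2 - 300*m + y^2*(5 - 7*m) + y*(-35*m^2 - 101*m + 90) + 400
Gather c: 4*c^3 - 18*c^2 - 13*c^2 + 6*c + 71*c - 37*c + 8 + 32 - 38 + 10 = 4*c^3 - 31*c^2 + 40*c + 12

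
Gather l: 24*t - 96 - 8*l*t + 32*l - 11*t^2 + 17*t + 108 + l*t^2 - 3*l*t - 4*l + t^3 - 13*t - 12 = l*(t^2 - 11*t + 28) + t^3 - 11*t^2 + 28*t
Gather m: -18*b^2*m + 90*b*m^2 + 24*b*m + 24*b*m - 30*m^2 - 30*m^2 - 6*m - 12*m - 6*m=m^2*(90*b - 60) + m*(-18*b^2 + 48*b - 24)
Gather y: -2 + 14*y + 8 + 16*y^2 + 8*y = 16*y^2 + 22*y + 6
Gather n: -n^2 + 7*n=-n^2 + 7*n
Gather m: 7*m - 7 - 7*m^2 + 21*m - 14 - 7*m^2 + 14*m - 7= -14*m^2 + 42*m - 28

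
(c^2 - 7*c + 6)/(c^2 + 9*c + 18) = (c^2 - 7*c + 6)/(c^2 + 9*c + 18)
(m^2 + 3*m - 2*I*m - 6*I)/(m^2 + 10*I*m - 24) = (m^2 + m*(3 - 2*I) - 6*I)/(m^2 + 10*I*m - 24)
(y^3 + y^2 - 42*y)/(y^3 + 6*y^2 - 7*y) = (y - 6)/(y - 1)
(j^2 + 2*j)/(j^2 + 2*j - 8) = j*(j + 2)/(j^2 + 2*j - 8)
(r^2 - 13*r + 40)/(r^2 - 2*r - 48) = (r - 5)/(r + 6)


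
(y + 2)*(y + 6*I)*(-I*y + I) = -I*y^3 + 6*y^2 - I*y^2 + 6*y + 2*I*y - 12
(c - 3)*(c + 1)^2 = c^3 - c^2 - 5*c - 3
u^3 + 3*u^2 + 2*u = u*(u + 1)*(u + 2)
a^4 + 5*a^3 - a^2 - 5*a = a*(a - 1)*(a + 1)*(a + 5)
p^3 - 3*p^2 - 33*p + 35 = (p - 7)*(p - 1)*(p + 5)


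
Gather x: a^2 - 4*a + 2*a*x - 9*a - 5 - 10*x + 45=a^2 - 13*a + x*(2*a - 10) + 40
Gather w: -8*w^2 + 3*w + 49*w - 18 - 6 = -8*w^2 + 52*w - 24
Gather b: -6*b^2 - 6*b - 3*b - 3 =-6*b^2 - 9*b - 3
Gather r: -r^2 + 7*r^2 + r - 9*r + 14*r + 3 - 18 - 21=6*r^2 + 6*r - 36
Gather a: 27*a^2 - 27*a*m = 27*a^2 - 27*a*m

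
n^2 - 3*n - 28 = (n - 7)*(n + 4)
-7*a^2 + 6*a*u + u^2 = (-a + u)*(7*a + u)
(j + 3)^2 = j^2 + 6*j + 9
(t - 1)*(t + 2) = t^2 + t - 2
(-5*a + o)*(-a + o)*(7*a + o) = 35*a^3 - 37*a^2*o + a*o^2 + o^3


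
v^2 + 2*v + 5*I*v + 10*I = (v + 2)*(v + 5*I)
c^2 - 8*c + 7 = (c - 7)*(c - 1)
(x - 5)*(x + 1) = x^2 - 4*x - 5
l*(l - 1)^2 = l^3 - 2*l^2 + l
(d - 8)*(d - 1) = d^2 - 9*d + 8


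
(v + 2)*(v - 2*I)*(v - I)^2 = v^4 + 2*v^3 - 4*I*v^3 - 5*v^2 - 8*I*v^2 - 10*v + 2*I*v + 4*I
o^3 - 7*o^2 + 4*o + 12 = (o - 6)*(o - 2)*(o + 1)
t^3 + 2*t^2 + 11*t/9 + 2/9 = (t + 1/3)*(t + 2/3)*(t + 1)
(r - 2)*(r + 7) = r^2 + 5*r - 14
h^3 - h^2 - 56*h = h*(h - 8)*(h + 7)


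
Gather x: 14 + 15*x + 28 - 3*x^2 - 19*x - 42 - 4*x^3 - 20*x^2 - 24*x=-4*x^3 - 23*x^2 - 28*x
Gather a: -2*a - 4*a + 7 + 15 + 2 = 24 - 6*a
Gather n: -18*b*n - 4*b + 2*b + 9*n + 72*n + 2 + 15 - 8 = -2*b + n*(81 - 18*b) + 9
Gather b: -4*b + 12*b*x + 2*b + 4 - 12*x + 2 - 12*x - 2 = b*(12*x - 2) - 24*x + 4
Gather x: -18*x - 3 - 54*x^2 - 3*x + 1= -54*x^2 - 21*x - 2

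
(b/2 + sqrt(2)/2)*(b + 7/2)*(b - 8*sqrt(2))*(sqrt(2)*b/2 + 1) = sqrt(2)*b^4/4 - 3*b^3 + 7*sqrt(2)*b^3/8 - 15*sqrt(2)*b^2/2 - 21*b^2/2 - 105*sqrt(2)*b/4 - 8*b - 28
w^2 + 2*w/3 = w*(w + 2/3)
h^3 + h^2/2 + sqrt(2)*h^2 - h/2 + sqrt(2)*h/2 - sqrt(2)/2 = (h - 1/2)*(h + 1)*(h + sqrt(2))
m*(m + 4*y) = m^2 + 4*m*y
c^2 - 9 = (c - 3)*(c + 3)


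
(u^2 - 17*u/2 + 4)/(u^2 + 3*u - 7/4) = 2*(u - 8)/(2*u + 7)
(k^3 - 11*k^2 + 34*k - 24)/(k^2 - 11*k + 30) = (k^2 - 5*k + 4)/(k - 5)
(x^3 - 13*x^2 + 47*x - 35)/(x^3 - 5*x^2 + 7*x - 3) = (x^2 - 12*x + 35)/(x^2 - 4*x + 3)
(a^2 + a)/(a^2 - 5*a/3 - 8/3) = 3*a/(3*a - 8)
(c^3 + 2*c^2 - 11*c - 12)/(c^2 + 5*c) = (c^3 + 2*c^2 - 11*c - 12)/(c*(c + 5))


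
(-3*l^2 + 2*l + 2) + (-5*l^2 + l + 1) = -8*l^2 + 3*l + 3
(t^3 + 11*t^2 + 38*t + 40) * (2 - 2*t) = -2*t^4 - 20*t^3 - 54*t^2 - 4*t + 80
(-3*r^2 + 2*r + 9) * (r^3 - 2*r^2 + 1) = -3*r^5 + 8*r^4 + 5*r^3 - 21*r^2 + 2*r + 9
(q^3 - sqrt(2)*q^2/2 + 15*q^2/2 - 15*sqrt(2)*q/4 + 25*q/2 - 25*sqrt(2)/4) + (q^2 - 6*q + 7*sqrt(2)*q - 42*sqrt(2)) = q^3 - sqrt(2)*q^2/2 + 17*q^2/2 + 13*sqrt(2)*q/4 + 13*q/2 - 193*sqrt(2)/4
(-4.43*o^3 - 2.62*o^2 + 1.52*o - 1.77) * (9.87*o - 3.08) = -43.7241*o^4 - 12.215*o^3 + 23.072*o^2 - 22.1515*o + 5.4516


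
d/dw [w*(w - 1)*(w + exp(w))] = w^2*exp(w) + 3*w^2 + w*exp(w) - 2*w - exp(w)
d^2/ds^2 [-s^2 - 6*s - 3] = -2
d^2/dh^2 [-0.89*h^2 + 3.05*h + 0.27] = -1.78000000000000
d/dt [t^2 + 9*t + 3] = 2*t + 9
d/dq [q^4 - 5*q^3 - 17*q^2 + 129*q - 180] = 4*q^3 - 15*q^2 - 34*q + 129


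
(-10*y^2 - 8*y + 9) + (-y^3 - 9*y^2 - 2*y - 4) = -y^3 - 19*y^2 - 10*y + 5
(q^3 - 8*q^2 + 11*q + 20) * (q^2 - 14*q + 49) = q^5 - 22*q^4 + 172*q^3 - 526*q^2 + 259*q + 980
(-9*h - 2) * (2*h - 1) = -18*h^2 + 5*h + 2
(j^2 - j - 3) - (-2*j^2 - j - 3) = 3*j^2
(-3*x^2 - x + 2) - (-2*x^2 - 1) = -x^2 - x + 3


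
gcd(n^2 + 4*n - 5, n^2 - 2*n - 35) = n + 5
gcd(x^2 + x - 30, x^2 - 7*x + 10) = x - 5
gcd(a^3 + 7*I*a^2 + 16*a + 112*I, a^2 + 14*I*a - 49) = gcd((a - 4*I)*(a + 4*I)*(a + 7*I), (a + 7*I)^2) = a + 7*I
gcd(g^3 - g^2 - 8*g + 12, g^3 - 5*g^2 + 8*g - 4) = g^2 - 4*g + 4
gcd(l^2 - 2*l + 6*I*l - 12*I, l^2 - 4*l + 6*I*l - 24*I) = l + 6*I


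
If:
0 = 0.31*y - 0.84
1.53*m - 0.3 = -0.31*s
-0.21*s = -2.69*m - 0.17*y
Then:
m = -0.07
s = 1.31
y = 2.71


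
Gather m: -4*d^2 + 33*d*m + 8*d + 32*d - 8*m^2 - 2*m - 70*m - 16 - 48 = -4*d^2 + 40*d - 8*m^2 + m*(33*d - 72) - 64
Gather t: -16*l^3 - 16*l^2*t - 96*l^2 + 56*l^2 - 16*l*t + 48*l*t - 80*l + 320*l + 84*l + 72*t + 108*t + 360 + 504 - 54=-16*l^3 - 40*l^2 + 324*l + t*(-16*l^2 + 32*l + 180) + 810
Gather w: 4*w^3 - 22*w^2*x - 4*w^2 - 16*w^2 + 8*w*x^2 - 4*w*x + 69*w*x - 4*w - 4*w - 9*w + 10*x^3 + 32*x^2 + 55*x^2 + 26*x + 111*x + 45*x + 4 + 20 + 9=4*w^3 + w^2*(-22*x - 20) + w*(8*x^2 + 65*x - 17) + 10*x^3 + 87*x^2 + 182*x + 33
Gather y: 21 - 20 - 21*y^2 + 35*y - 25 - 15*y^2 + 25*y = -36*y^2 + 60*y - 24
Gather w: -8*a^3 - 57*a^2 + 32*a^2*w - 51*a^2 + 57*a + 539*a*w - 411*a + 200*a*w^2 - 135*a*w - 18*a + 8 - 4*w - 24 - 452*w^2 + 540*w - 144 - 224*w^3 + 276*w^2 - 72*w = -8*a^3 - 108*a^2 - 372*a - 224*w^3 + w^2*(200*a - 176) + w*(32*a^2 + 404*a + 464) - 160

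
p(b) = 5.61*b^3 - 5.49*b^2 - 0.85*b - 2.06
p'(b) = 16.83*b^2 - 10.98*b - 0.85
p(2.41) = 42.53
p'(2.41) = 70.44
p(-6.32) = -1632.14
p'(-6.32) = 740.77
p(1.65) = 6.79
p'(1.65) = 26.85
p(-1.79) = -50.30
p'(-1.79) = 72.73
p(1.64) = 6.53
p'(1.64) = 26.41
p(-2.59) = -134.15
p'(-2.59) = 140.49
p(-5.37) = -1024.54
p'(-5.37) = 543.44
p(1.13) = -1.94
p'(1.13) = 8.23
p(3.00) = 97.45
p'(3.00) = 117.68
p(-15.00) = -20158.31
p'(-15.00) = 3950.60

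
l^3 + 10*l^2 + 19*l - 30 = (l - 1)*(l + 5)*(l + 6)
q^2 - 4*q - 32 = (q - 8)*(q + 4)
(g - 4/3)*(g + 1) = g^2 - g/3 - 4/3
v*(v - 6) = v^2 - 6*v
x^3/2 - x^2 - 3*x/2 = x*(x/2 + 1/2)*(x - 3)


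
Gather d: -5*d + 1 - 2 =-5*d - 1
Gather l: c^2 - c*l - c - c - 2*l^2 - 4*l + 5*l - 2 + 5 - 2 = c^2 - 2*c - 2*l^2 + l*(1 - c) + 1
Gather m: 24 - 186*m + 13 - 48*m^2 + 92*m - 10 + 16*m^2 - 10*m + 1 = -32*m^2 - 104*m + 28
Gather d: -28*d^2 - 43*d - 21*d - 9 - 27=-28*d^2 - 64*d - 36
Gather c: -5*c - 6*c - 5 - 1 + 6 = -11*c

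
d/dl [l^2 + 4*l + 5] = 2*l + 4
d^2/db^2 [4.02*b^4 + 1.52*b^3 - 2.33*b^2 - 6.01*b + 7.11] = 48.24*b^2 + 9.12*b - 4.66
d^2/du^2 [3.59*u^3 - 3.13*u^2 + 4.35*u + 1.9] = 21.54*u - 6.26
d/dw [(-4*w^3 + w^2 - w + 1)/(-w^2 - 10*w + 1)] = (4*w^4 + 80*w^3 - 23*w^2 + 4*w + 9)/(w^4 + 20*w^3 + 98*w^2 - 20*w + 1)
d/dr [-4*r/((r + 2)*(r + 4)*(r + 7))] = 4*(2*r^3 + 13*r^2 - 56)/(r^6 + 26*r^5 + 269*r^4 + 1412*r^3 + 3956*r^2 + 5600*r + 3136)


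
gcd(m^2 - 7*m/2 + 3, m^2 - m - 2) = m - 2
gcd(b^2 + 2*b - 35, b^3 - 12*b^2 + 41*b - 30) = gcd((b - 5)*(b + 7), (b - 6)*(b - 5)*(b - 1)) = b - 5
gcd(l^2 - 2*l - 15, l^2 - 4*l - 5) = l - 5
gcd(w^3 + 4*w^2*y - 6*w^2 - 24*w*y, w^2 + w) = w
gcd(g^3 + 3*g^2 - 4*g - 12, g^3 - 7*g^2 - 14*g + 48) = g^2 + g - 6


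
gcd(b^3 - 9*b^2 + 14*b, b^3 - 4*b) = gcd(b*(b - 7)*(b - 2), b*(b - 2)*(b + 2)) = b^2 - 2*b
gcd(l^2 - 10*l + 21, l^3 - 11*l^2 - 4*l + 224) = l - 7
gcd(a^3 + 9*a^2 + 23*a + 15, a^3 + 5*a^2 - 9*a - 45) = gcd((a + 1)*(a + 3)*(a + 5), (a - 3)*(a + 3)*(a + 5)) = a^2 + 8*a + 15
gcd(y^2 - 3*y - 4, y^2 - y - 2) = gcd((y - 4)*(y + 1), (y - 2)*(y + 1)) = y + 1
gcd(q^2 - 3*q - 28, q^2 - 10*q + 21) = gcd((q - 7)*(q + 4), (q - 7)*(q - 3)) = q - 7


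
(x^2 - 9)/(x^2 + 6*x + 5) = (x^2 - 9)/(x^2 + 6*x + 5)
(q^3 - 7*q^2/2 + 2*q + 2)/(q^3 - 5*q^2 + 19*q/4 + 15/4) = 2*(q^2 - 4*q + 4)/(2*q^2 - 11*q + 15)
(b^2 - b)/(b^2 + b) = (b - 1)/(b + 1)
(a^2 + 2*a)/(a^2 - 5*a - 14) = a/(a - 7)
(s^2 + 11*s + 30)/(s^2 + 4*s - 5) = (s + 6)/(s - 1)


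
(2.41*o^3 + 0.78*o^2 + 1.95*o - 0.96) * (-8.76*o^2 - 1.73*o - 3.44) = -21.1116*o^5 - 11.0021*o^4 - 26.7218*o^3 + 2.3529*o^2 - 5.0472*o + 3.3024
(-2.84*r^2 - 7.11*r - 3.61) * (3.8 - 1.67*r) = 4.7428*r^3 + 1.0817*r^2 - 20.9893*r - 13.718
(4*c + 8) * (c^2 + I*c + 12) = 4*c^3 + 8*c^2 + 4*I*c^2 + 48*c + 8*I*c + 96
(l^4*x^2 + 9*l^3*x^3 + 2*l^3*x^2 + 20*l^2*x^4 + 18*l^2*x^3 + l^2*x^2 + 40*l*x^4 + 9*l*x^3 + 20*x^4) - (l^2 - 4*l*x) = l^4*x^2 + 9*l^3*x^3 + 2*l^3*x^2 + 20*l^2*x^4 + 18*l^2*x^3 + l^2*x^2 - l^2 + 40*l*x^4 + 9*l*x^3 + 4*l*x + 20*x^4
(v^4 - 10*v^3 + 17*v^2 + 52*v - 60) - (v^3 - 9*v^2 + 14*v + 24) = v^4 - 11*v^3 + 26*v^2 + 38*v - 84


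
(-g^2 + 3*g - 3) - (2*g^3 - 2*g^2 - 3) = -2*g^3 + g^2 + 3*g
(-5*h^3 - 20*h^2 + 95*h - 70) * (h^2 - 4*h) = -5*h^5 + 175*h^3 - 450*h^2 + 280*h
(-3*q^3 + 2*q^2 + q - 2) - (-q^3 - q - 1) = -2*q^3 + 2*q^2 + 2*q - 1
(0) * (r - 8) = 0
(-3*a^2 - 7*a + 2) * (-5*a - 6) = 15*a^3 + 53*a^2 + 32*a - 12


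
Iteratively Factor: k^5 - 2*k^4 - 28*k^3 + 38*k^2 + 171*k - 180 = (k - 3)*(k^4 + k^3 - 25*k^2 - 37*k + 60) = (k - 3)*(k + 4)*(k^3 - 3*k^2 - 13*k + 15) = (k - 3)*(k - 1)*(k + 4)*(k^2 - 2*k - 15) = (k - 5)*(k - 3)*(k - 1)*(k + 4)*(k + 3)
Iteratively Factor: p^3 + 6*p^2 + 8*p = (p + 4)*(p^2 + 2*p) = p*(p + 4)*(p + 2)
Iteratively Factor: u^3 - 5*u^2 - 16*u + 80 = (u + 4)*(u^2 - 9*u + 20) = (u - 4)*(u + 4)*(u - 5)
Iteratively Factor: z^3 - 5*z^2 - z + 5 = (z + 1)*(z^2 - 6*z + 5) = (z - 1)*(z + 1)*(z - 5)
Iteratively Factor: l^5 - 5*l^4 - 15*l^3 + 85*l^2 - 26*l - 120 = (l - 2)*(l^4 - 3*l^3 - 21*l^2 + 43*l + 60) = (l - 2)*(l + 1)*(l^3 - 4*l^2 - 17*l + 60) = (l - 3)*(l - 2)*(l + 1)*(l^2 - l - 20) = (l - 5)*(l - 3)*(l - 2)*(l + 1)*(l + 4)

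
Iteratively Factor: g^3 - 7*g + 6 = (g + 3)*(g^2 - 3*g + 2) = (g - 1)*(g + 3)*(g - 2)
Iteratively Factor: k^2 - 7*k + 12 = (k - 3)*(k - 4)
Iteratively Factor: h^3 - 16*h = (h)*(h^2 - 16) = h*(h - 4)*(h + 4)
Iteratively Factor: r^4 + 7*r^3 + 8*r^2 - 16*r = (r - 1)*(r^3 + 8*r^2 + 16*r) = (r - 1)*(r + 4)*(r^2 + 4*r) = (r - 1)*(r + 4)^2*(r)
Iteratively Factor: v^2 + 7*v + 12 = (v + 4)*(v + 3)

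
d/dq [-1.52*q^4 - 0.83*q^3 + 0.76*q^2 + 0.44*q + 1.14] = -6.08*q^3 - 2.49*q^2 + 1.52*q + 0.44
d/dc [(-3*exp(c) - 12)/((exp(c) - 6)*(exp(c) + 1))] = 3*(exp(2*c) + 8*exp(c) - 14)*exp(c)/(exp(4*c) - 10*exp(3*c) + 13*exp(2*c) + 60*exp(c) + 36)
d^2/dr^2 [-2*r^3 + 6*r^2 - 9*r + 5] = 12 - 12*r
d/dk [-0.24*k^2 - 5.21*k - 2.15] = -0.48*k - 5.21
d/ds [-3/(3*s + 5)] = 9/(3*s + 5)^2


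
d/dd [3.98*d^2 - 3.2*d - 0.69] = 7.96*d - 3.2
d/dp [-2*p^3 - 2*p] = -6*p^2 - 2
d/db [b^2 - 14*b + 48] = 2*b - 14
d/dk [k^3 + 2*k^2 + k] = 3*k^2 + 4*k + 1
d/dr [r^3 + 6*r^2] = 3*r*(r + 4)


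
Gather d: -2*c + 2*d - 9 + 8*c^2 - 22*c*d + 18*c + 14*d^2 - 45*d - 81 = 8*c^2 + 16*c + 14*d^2 + d*(-22*c - 43) - 90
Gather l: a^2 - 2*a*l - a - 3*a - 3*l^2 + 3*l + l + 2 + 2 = a^2 - 4*a - 3*l^2 + l*(4 - 2*a) + 4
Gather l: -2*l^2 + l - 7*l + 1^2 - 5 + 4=-2*l^2 - 6*l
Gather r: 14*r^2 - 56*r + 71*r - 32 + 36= 14*r^2 + 15*r + 4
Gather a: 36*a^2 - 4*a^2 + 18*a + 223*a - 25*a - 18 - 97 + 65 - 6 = 32*a^2 + 216*a - 56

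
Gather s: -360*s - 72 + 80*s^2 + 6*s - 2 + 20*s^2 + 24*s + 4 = 100*s^2 - 330*s - 70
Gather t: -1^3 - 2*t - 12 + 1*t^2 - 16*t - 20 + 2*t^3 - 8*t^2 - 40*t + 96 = 2*t^3 - 7*t^2 - 58*t + 63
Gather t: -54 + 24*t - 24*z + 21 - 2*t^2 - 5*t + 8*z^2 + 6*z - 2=-2*t^2 + 19*t + 8*z^2 - 18*z - 35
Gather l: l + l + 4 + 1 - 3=2*l + 2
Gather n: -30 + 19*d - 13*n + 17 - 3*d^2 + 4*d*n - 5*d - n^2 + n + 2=-3*d^2 + 14*d - n^2 + n*(4*d - 12) - 11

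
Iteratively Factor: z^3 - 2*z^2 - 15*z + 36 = (z - 3)*(z^2 + z - 12) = (z - 3)^2*(z + 4)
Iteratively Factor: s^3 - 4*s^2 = (s - 4)*(s^2) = s*(s - 4)*(s)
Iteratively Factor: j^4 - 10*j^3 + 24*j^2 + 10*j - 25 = (j - 5)*(j^3 - 5*j^2 - j + 5) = (j - 5)^2*(j^2 - 1) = (j - 5)^2*(j + 1)*(j - 1)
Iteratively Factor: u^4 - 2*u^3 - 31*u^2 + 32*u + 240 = (u - 4)*(u^3 + 2*u^2 - 23*u - 60) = (u - 4)*(u + 3)*(u^2 - u - 20) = (u - 5)*(u - 4)*(u + 3)*(u + 4)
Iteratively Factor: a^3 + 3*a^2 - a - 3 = (a + 1)*(a^2 + 2*a - 3) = (a - 1)*(a + 1)*(a + 3)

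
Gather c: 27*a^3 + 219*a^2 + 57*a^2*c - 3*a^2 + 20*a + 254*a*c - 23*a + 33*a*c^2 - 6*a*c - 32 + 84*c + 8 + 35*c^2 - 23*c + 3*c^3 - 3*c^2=27*a^3 + 216*a^2 - 3*a + 3*c^3 + c^2*(33*a + 32) + c*(57*a^2 + 248*a + 61) - 24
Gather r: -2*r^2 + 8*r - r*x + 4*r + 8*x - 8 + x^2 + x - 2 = -2*r^2 + r*(12 - x) + x^2 + 9*x - 10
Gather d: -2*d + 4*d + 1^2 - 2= 2*d - 1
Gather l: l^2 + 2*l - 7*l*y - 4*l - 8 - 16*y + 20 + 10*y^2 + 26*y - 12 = l^2 + l*(-7*y - 2) + 10*y^2 + 10*y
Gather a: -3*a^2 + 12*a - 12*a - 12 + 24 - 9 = 3 - 3*a^2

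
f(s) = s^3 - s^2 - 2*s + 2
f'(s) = 3*s^2 - 2*s - 2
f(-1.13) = 1.54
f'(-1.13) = 4.09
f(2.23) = 3.66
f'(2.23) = 8.46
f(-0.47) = 2.62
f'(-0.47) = -0.40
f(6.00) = 170.00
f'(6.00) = 94.00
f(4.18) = 49.20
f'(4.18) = 42.06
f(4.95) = 88.88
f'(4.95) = 61.61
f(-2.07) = -7.01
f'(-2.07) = 14.99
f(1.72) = 0.69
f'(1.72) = 3.44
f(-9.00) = -790.00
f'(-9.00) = 259.00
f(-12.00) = -1846.00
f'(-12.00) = 454.00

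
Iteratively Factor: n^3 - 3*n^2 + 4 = (n - 2)*(n^2 - n - 2) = (n - 2)^2*(n + 1)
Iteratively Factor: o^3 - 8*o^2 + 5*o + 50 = (o - 5)*(o^2 - 3*o - 10) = (o - 5)*(o + 2)*(o - 5)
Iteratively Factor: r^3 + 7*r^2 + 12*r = (r + 4)*(r^2 + 3*r) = (r + 3)*(r + 4)*(r)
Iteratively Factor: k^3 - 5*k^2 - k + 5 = (k - 1)*(k^2 - 4*k - 5) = (k - 1)*(k + 1)*(k - 5)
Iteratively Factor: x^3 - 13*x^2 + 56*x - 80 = (x - 5)*(x^2 - 8*x + 16) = (x - 5)*(x - 4)*(x - 4)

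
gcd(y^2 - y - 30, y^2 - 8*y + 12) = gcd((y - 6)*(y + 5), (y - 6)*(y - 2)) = y - 6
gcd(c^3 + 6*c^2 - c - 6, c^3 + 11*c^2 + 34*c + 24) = c^2 + 7*c + 6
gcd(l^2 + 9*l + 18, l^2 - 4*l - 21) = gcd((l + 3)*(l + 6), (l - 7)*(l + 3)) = l + 3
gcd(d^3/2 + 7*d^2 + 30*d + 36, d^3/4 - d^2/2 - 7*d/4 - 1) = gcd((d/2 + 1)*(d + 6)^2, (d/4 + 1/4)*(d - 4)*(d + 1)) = 1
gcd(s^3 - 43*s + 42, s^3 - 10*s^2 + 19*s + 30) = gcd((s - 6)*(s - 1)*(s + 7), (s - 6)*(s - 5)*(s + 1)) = s - 6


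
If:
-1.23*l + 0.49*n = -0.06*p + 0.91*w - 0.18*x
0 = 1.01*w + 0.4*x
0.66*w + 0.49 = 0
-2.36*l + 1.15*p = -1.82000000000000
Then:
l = 0.48728813559322*p + 0.771186440677966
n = 1.10074368730543*p - 0.131588891334654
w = -0.74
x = 1.87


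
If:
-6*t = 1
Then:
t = -1/6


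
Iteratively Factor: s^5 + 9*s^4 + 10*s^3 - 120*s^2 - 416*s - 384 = (s + 4)*(s^4 + 5*s^3 - 10*s^2 - 80*s - 96) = (s + 3)*(s + 4)*(s^3 + 2*s^2 - 16*s - 32) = (s - 4)*(s + 3)*(s + 4)*(s^2 + 6*s + 8) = (s - 4)*(s + 3)*(s + 4)^2*(s + 2)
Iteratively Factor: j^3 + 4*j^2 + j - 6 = (j + 3)*(j^2 + j - 2) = (j - 1)*(j + 3)*(j + 2)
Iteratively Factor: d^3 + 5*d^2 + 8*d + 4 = (d + 1)*(d^2 + 4*d + 4) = (d + 1)*(d + 2)*(d + 2)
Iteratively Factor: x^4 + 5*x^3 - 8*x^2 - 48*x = (x - 3)*(x^3 + 8*x^2 + 16*x) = x*(x - 3)*(x^2 + 8*x + 16) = x*(x - 3)*(x + 4)*(x + 4)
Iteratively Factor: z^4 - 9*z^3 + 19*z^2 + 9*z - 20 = (z - 1)*(z^3 - 8*z^2 + 11*z + 20) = (z - 4)*(z - 1)*(z^2 - 4*z - 5) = (z - 4)*(z - 1)*(z + 1)*(z - 5)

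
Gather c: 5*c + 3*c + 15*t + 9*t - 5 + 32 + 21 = 8*c + 24*t + 48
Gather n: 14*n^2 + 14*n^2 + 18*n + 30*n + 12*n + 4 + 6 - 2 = 28*n^2 + 60*n + 8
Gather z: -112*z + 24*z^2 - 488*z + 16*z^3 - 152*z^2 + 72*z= 16*z^3 - 128*z^2 - 528*z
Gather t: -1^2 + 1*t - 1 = t - 2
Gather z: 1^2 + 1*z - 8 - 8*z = -7*z - 7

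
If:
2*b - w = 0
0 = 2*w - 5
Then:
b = 5/4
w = 5/2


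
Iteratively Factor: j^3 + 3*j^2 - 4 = (j - 1)*(j^2 + 4*j + 4) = (j - 1)*(j + 2)*(j + 2)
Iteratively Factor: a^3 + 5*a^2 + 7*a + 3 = (a + 3)*(a^2 + 2*a + 1) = (a + 1)*(a + 3)*(a + 1)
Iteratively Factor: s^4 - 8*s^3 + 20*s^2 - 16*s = (s)*(s^3 - 8*s^2 + 20*s - 16) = s*(s - 2)*(s^2 - 6*s + 8) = s*(s - 2)^2*(s - 4)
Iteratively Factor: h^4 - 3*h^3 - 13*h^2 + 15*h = (h + 3)*(h^3 - 6*h^2 + 5*h) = h*(h + 3)*(h^2 - 6*h + 5) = h*(h - 1)*(h + 3)*(h - 5)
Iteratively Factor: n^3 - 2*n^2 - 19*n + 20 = (n - 5)*(n^2 + 3*n - 4) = (n - 5)*(n + 4)*(n - 1)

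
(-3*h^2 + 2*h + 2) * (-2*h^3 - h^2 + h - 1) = 6*h^5 - h^4 - 9*h^3 + 3*h^2 - 2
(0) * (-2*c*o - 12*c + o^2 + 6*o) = 0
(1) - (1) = 0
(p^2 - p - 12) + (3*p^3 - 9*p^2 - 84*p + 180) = 3*p^3 - 8*p^2 - 85*p + 168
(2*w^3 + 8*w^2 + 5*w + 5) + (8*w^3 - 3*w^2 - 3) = 10*w^3 + 5*w^2 + 5*w + 2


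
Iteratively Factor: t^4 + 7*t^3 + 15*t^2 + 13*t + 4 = (t + 1)*(t^3 + 6*t^2 + 9*t + 4) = (t + 1)^2*(t^2 + 5*t + 4) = (t + 1)^3*(t + 4)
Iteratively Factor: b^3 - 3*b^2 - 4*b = (b - 4)*(b^2 + b) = (b - 4)*(b + 1)*(b)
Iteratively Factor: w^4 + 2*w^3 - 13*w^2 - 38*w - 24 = (w + 3)*(w^3 - w^2 - 10*w - 8) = (w + 2)*(w + 3)*(w^2 - 3*w - 4) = (w + 1)*(w + 2)*(w + 3)*(w - 4)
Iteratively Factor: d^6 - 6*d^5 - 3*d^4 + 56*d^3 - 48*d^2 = (d)*(d^5 - 6*d^4 - 3*d^3 + 56*d^2 - 48*d) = d*(d + 3)*(d^4 - 9*d^3 + 24*d^2 - 16*d) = d*(d - 4)*(d + 3)*(d^3 - 5*d^2 + 4*d) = d*(d - 4)^2*(d + 3)*(d^2 - d) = d*(d - 4)^2*(d - 1)*(d + 3)*(d)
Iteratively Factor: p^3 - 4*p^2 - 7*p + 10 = (p - 1)*(p^2 - 3*p - 10) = (p - 5)*(p - 1)*(p + 2)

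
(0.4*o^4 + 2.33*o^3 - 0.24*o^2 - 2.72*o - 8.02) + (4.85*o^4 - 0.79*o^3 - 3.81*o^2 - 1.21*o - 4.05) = 5.25*o^4 + 1.54*o^3 - 4.05*o^2 - 3.93*o - 12.07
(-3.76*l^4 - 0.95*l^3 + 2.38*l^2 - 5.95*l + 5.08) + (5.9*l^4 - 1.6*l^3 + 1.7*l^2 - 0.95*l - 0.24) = 2.14*l^4 - 2.55*l^3 + 4.08*l^2 - 6.9*l + 4.84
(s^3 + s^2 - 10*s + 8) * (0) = 0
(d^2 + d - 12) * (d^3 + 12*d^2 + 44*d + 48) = d^5 + 13*d^4 + 44*d^3 - 52*d^2 - 480*d - 576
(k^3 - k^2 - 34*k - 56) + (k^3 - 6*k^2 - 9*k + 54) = 2*k^3 - 7*k^2 - 43*k - 2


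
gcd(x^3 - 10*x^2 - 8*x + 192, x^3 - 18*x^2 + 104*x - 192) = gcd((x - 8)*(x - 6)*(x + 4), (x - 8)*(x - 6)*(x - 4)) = x^2 - 14*x + 48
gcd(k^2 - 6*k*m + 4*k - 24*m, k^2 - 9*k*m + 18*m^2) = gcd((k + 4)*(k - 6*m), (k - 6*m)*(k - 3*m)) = k - 6*m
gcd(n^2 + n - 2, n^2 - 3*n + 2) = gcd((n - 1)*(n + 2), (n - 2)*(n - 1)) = n - 1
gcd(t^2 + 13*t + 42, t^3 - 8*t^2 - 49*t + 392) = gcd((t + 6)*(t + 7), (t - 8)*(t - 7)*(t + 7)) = t + 7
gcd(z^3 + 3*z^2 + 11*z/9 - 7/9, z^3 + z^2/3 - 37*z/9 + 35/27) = z^2 + 2*z - 7/9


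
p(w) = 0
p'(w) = 0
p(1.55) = 0.00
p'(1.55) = 0.00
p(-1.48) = 0.00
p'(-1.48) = 0.00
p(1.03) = 0.00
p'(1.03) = 0.00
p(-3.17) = 0.00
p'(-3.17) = 0.00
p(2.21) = 0.00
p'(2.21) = 0.00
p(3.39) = 0.00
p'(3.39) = 0.00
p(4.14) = 0.00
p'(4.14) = 0.00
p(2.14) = 0.00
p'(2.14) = 0.00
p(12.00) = 0.00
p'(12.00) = 0.00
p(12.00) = 0.00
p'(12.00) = 0.00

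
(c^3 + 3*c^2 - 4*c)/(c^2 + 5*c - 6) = c*(c + 4)/(c + 6)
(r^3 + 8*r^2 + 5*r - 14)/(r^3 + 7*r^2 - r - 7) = (r + 2)/(r + 1)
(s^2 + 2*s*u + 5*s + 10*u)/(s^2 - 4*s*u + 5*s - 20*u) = (s + 2*u)/(s - 4*u)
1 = 1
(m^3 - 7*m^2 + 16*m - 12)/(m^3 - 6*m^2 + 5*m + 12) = (m^2 - 4*m + 4)/(m^2 - 3*m - 4)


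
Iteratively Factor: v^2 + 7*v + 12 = (v + 4)*(v + 3)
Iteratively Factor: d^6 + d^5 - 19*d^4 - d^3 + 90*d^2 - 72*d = (d - 3)*(d^5 + 4*d^4 - 7*d^3 - 22*d^2 + 24*d) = (d - 3)*(d - 1)*(d^4 + 5*d^3 - 2*d^2 - 24*d) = d*(d - 3)*(d - 1)*(d^3 + 5*d^2 - 2*d - 24) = d*(d - 3)*(d - 2)*(d - 1)*(d^2 + 7*d + 12) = d*(d - 3)*(d - 2)*(d - 1)*(d + 3)*(d + 4)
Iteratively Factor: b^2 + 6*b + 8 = (b + 2)*(b + 4)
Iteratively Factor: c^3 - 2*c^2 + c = (c - 1)*(c^2 - c) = c*(c - 1)*(c - 1)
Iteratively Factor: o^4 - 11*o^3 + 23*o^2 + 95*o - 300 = (o + 3)*(o^3 - 14*o^2 + 65*o - 100) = (o - 5)*(o + 3)*(o^2 - 9*o + 20) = (o - 5)^2*(o + 3)*(o - 4)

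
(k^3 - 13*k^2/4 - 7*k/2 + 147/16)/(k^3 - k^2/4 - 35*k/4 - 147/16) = (2*k - 3)/(2*k + 3)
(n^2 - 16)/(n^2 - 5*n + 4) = (n + 4)/(n - 1)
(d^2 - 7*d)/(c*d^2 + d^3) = (d - 7)/(d*(c + d))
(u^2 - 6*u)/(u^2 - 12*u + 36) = u/(u - 6)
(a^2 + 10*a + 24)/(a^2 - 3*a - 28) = (a + 6)/(a - 7)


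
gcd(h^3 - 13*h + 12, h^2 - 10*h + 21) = h - 3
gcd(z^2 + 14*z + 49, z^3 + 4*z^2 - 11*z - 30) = 1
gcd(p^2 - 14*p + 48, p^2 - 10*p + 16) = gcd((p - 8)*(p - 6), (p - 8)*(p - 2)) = p - 8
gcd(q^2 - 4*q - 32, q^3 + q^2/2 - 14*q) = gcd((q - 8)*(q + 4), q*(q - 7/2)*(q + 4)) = q + 4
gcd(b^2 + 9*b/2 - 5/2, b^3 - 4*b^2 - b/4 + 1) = b - 1/2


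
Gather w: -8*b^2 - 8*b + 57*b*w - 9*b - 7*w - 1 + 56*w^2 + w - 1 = -8*b^2 - 17*b + 56*w^2 + w*(57*b - 6) - 2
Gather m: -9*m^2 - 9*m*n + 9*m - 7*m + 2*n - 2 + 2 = -9*m^2 + m*(2 - 9*n) + 2*n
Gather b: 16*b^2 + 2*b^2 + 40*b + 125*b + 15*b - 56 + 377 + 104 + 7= 18*b^2 + 180*b + 432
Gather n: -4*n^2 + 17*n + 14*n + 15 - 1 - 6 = -4*n^2 + 31*n + 8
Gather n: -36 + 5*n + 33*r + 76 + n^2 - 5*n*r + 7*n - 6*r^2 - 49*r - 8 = n^2 + n*(12 - 5*r) - 6*r^2 - 16*r + 32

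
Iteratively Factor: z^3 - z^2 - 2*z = (z + 1)*(z^2 - 2*z) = (z - 2)*(z + 1)*(z)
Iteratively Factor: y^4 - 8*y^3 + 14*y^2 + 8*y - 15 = (y - 1)*(y^3 - 7*y^2 + 7*y + 15) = (y - 1)*(y + 1)*(y^2 - 8*y + 15) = (y - 5)*(y - 1)*(y + 1)*(y - 3)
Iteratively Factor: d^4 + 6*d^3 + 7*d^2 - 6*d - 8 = (d - 1)*(d^3 + 7*d^2 + 14*d + 8) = (d - 1)*(d + 2)*(d^2 + 5*d + 4) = (d - 1)*(d + 2)*(d + 4)*(d + 1)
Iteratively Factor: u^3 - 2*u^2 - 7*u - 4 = (u - 4)*(u^2 + 2*u + 1) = (u - 4)*(u + 1)*(u + 1)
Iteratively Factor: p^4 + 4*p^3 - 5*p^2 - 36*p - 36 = (p - 3)*(p^3 + 7*p^2 + 16*p + 12) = (p - 3)*(p + 2)*(p^2 + 5*p + 6) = (p - 3)*(p + 2)*(p + 3)*(p + 2)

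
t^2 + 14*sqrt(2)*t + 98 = (t + 7*sqrt(2))^2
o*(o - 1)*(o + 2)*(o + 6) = o^4 + 7*o^3 + 4*o^2 - 12*o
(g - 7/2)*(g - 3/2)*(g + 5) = g^3 - 79*g/4 + 105/4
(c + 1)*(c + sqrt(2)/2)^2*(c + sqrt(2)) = c^4 + c^3 + 2*sqrt(2)*c^3 + 5*c^2/2 + 2*sqrt(2)*c^2 + sqrt(2)*c/2 + 5*c/2 + sqrt(2)/2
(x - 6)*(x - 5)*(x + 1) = x^3 - 10*x^2 + 19*x + 30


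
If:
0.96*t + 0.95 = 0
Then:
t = -0.99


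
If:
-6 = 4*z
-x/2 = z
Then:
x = 3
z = -3/2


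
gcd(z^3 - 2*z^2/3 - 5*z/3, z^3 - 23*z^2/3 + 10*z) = z^2 - 5*z/3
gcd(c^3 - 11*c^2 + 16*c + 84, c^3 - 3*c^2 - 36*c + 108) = c - 6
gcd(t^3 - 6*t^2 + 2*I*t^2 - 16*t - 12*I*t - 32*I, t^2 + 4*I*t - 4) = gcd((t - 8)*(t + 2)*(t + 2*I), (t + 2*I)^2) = t + 2*I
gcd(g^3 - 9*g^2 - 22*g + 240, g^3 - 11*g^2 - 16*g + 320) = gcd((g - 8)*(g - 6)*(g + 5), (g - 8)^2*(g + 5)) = g^2 - 3*g - 40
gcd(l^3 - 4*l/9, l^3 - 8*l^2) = l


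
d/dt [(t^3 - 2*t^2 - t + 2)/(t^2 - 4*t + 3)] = (t^2 - 6*t + 5)/(t^2 - 6*t + 9)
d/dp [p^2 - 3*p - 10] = 2*p - 3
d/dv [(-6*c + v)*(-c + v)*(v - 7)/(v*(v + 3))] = (-6*c^2*v^2 + 84*c^2*v + 126*c^2 - 70*c*v^2 + v^4 + 6*v^3 - 21*v^2)/(v^2*(v^2 + 6*v + 9))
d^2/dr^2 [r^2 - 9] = 2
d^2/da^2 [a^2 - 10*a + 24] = 2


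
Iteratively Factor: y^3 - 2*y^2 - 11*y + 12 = (y - 4)*(y^2 + 2*y - 3) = (y - 4)*(y - 1)*(y + 3)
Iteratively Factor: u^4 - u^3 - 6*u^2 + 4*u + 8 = (u + 1)*(u^3 - 2*u^2 - 4*u + 8) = (u - 2)*(u + 1)*(u^2 - 4) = (u - 2)*(u + 1)*(u + 2)*(u - 2)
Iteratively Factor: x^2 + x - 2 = (x - 1)*(x + 2)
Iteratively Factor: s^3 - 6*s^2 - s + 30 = (s - 5)*(s^2 - s - 6) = (s - 5)*(s - 3)*(s + 2)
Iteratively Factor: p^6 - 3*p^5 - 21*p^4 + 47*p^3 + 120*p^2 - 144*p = (p - 4)*(p^5 + p^4 - 17*p^3 - 21*p^2 + 36*p) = (p - 4)*(p + 3)*(p^4 - 2*p^3 - 11*p^2 + 12*p) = p*(p - 4)*(p + 3)*(p^3 - 2*p^2 - 11*p + 12) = p*(p - 4)*(p - 1)*(p + 3)*(p^2 - p - 12) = p*(p - 4)^2*(p - 1)*(p + 3)*(p + 3)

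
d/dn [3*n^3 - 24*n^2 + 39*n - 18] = 9*n^2 - 48*n + 39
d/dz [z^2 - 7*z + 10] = 2*z - 7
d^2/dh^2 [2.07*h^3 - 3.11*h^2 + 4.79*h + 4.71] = 12.42*h - 6.22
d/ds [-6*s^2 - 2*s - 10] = -12*s - 2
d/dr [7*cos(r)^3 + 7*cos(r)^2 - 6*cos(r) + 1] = (-21*cos(r)^2 - 14*cos(r) + 6)*sin(r)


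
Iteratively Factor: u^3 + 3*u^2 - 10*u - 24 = (u - 3)*(u^2 + 6*u + 8) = (u - 3)*(u + 4)*(u + 2)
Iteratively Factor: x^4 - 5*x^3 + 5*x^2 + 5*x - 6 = (x - 1)*(x^3 - 4*x^2 + x + 6) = (x - 1)*(x + 1)*(x^2 - 5*x + 6) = (x - 3)*(x - 1)*(x + 1)*(x - 2)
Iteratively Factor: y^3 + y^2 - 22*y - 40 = (y - 5)*(y^2 + 6*y + 8) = (y - 5)*(y + 2)*(y + 4)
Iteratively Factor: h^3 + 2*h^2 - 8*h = (h)*(h^2 + 2*h - 8) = h*(h - 2)*(h + 4)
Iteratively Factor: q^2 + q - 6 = (q - 2)*(q + 3)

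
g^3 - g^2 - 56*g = g*(g - 8)*(g + 7)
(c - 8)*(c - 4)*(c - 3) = c^3 - 15*c^2 + 68*c - 96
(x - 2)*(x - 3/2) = x^2 - 7*x/2 + 3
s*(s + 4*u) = s^2 + 4*s*u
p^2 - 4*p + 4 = (p - 2)^2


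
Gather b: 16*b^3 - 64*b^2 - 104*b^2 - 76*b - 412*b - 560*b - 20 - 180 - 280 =16*b^3 - 168*b^2 - 1048*b - 480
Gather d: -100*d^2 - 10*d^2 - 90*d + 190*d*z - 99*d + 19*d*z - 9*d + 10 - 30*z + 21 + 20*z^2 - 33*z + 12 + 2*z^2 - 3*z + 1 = -110*d^2 + d*(209*z - 198) + 22*z^2 - 66*z + 44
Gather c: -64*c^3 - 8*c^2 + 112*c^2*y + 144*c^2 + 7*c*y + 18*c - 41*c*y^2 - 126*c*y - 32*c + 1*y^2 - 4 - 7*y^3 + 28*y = -64*c^3 + c^2*(112*y + 136) + c*(-41*y^2 - 119*y - 14) - 7*y^3 + y^2 + 28*y - 4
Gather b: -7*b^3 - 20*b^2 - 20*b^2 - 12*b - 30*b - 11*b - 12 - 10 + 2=-7*b^3 - 40*b^2 - 53*b - 20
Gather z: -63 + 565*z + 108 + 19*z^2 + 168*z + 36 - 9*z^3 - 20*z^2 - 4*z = -9*z^3 - z^2 + 729*z + 81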